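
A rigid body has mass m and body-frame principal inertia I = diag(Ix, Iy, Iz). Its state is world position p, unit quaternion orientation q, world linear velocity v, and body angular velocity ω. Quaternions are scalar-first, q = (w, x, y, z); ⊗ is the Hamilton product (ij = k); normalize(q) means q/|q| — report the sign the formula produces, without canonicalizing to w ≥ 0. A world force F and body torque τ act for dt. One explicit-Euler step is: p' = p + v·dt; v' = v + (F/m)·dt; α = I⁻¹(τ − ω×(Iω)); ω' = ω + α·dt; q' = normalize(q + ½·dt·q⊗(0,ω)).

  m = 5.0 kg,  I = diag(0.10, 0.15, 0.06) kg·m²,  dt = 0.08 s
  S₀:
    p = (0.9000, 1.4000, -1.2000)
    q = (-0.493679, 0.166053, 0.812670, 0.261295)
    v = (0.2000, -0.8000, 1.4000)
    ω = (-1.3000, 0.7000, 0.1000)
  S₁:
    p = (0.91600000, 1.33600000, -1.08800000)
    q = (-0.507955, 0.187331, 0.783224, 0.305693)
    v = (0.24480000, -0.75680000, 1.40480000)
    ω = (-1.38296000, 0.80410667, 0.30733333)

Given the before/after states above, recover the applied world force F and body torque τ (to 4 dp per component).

F = (2.8000, 2.7000, 0.3000)
τ = (-0.1100, 0.1900, 0.1100)

ω₁ − ω₀ = (-0.08296000, 0.10410667, 0.20733333)
gyro term ω₀×Iω₀ = (-0.0063, -0.0052, -0.0455)
applied torque τ = (-0.1100, 0.1900, 0.1100)
Δv = v₁−v₀ = (0.04480000, 0.04320000, 0.00480000)
applied force F = (2.8000, 2.7000, 0.3000)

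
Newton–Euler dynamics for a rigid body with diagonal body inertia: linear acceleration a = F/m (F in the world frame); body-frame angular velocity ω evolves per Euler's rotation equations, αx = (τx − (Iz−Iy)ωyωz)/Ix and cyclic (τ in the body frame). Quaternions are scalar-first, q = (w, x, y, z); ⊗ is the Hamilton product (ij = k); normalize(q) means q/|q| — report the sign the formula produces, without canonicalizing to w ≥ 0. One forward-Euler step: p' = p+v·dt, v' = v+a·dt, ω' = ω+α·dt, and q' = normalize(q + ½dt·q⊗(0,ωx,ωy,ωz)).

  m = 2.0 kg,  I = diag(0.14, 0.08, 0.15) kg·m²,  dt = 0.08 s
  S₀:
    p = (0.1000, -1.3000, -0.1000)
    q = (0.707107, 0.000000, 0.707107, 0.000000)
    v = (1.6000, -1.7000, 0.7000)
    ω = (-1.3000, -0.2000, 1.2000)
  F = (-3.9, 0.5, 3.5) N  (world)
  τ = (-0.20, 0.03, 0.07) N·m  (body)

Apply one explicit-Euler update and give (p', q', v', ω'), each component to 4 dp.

p + v·dt = (0.2280, -1.4360, -0.0440)
v + (F/m)dt = (1.4440, -1.6800, 0.8400)
precession coupling ω×(Iω) = (-0.0168, 0.0156, -0.0156)
(τ − ω×Iω)/I = (-1.3086, 0.1800, 0.5707)
ω' = ω + α·dt = (-1.4047, -0.1856, 1.2457)
q⊗(0,ω) = (0.1414214, -0.0707107, -0.1414214, 1.7677675)
q' = normalize(q + ½dt·q⊗(0,ω)) = (0.7110, -0.0028, 0.6997, 0.0705)

p' = (0.2280, -1.4360, -0.0440)
q' = (0.7110, -0.0028, 0.6997, 0.0705)
v' = (1.4440, -1.6800, 0.8400)
ω' = (-1.4047, -0.1856, 1.2457)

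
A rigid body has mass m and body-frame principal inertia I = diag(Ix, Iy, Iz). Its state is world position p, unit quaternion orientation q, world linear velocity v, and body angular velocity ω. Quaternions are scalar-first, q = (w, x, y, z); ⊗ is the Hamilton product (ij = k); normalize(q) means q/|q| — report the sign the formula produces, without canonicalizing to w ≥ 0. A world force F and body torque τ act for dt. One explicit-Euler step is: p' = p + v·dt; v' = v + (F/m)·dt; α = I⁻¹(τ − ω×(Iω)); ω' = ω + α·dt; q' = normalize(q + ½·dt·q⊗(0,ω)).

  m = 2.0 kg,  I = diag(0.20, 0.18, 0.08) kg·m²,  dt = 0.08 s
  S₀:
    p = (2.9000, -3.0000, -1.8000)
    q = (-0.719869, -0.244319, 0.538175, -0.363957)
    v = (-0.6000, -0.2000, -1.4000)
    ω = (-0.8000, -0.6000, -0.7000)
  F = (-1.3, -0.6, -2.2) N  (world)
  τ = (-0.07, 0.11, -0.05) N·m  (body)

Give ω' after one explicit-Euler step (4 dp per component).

ω' = (-0.8112, -0.5810, -0.7404)

α = I⁻¹(τ − ω×Iω) = (-0.1400, 0.2378, -0.5050)
ω' = ω + α·dt = (-0.8112, -0.5810, -0.7404)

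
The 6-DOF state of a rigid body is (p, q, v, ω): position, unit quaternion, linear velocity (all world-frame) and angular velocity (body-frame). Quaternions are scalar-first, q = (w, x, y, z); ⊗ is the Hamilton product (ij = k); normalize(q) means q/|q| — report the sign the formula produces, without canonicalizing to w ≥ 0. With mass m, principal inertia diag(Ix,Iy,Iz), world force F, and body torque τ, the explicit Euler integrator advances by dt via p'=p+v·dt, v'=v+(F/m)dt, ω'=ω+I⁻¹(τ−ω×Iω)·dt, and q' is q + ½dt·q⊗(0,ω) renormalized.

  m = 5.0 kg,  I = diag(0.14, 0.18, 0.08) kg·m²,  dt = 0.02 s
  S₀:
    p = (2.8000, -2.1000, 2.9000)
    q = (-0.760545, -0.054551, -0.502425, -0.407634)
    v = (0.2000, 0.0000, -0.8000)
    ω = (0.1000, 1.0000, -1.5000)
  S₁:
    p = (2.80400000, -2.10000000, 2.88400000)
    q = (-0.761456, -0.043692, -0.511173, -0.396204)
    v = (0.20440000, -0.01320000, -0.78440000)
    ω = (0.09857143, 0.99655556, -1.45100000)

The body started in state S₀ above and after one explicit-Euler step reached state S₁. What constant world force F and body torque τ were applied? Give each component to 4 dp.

velocity change Δv = (0.00440000, -0.01320000, 0.01560000)
applied force F = (1.1000, -3.3000, 3.9000)
Δω = ω₁−ω₀ = (-0.00142857, -0.00344444, 0.04900000)
gyro term ω₀×Iω₀ = (0.1500, -0.0090, 0.0040)
I·α + gyro = (0.1400, -0.0400, 0.2000)

F = (1.1000, -3.3000, 3.9000)
τ = (0.1400, -0.0400, 0.2000)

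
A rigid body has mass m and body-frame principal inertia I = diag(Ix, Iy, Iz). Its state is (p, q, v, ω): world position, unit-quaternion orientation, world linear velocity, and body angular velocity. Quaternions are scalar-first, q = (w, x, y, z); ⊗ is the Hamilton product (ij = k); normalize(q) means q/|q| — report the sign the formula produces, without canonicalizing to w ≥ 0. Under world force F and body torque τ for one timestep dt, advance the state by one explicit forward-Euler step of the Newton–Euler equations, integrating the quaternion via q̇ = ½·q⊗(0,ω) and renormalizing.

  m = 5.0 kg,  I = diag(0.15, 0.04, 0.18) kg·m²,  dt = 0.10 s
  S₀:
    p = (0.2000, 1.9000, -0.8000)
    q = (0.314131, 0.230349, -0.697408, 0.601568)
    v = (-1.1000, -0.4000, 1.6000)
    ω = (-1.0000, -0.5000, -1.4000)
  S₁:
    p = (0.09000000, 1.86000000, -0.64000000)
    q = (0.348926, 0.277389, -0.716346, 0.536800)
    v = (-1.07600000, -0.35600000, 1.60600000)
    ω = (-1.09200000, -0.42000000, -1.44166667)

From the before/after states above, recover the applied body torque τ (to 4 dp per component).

τ = (-0.0400, -0.0100, -0.1300)

ω₁ − ω₀ = (-0.09200000, 0.08000000, -0.04166667)
ω₀×(Iω₀) = (0.0980, -0.0420, -0.0550)
applied torque τ = (-0.0400, -0.0100, -0.1300)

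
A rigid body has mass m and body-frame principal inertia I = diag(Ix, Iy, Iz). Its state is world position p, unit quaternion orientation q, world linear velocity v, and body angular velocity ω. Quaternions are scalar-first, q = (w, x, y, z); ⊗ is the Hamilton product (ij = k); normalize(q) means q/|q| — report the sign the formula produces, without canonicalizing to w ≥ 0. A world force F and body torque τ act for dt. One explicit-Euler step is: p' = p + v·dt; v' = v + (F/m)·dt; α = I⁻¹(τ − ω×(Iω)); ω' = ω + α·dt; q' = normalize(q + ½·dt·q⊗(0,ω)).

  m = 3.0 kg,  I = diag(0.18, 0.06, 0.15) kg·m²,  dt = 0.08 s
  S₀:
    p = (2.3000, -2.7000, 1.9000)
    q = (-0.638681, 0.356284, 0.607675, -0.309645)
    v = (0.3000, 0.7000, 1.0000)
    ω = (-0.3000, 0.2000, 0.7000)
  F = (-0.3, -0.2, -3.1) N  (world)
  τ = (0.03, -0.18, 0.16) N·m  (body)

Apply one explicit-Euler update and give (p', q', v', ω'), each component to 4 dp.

p' = (2.3240, -2.6440, 1.9800)
q' = (-0.6303, 0.3833, 0.5960, -0.3172)
v' = (0.2920, 0.6947, 0.9173)
ω' = (-0.2923, -0.0316, 0.7815)

a = (-0.1000, -0.0667, -1.0333)
new position p' = (2.3240, -2.6440, 1.9800)
v + (F/m)dt = (0.2920, 0.6947, 0.9173)
α = I⁻¹(τ − ω×Iω) = (0.0967, -2.8950, 1.0187)
new body rate ω' = (-0.2923, -0.0316, 0.7815)
Hamilton product q⊗(0,ω) = (0.2021017, 0.6789058, -0.2842415, -0.1935174)
updated quaternion q' = (-0.6303, 0.3833, 0.5960, -0.3172)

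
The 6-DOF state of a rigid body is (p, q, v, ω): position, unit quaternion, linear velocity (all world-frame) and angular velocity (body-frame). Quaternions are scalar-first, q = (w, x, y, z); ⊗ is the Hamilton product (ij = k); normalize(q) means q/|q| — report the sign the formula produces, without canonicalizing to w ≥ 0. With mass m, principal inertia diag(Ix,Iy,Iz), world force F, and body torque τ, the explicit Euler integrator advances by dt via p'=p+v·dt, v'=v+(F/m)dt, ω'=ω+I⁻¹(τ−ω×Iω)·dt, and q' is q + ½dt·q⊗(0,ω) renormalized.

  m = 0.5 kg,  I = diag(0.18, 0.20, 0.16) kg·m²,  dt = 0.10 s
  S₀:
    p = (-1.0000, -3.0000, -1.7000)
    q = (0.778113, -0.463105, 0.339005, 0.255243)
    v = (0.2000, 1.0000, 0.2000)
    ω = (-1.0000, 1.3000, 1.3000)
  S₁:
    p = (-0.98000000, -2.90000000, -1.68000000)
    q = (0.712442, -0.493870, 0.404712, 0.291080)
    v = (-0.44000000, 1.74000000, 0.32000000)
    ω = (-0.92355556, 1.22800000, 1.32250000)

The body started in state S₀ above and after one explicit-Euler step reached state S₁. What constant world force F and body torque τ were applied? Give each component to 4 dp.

F = (-3.2000, 3.7000, 0.6000)
τ = (0.0700, -0.1700, 0.0100)

Δω = ω₁−ω₀ = (0.07644444, -0.07200000, 0.02250000)
ω₀×(Iω₀) = (-0.0676, -0.0260, -0.0260)
τ = I·(Δω/dt) + ω₀×(Iω₀) = (0.0700, -0.1700, 0.0100)
v₁ − v₀ = (-0.64000000, 0.74000000, 0.12000000)
F = m·Δv/dt = (-3.2000, 3.7000, 0.6000)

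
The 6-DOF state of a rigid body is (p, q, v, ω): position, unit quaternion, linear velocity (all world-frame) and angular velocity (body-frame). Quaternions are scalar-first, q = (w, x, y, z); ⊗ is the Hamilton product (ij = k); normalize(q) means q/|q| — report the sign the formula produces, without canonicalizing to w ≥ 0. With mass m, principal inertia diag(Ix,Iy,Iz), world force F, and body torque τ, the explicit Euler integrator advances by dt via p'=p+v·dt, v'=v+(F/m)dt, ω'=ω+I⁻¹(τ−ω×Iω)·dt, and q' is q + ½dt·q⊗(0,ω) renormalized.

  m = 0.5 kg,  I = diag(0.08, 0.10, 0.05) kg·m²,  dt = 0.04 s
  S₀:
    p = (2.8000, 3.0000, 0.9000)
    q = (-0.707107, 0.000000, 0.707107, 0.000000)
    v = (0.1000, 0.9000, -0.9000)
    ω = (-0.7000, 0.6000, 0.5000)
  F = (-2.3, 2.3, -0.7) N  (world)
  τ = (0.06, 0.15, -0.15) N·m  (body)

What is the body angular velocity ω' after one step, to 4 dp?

gyro term ω×Iω = (-0.0150, -0.0105, -0.0084)
angular accel α = (0.9375, 1.6050, -2.8320)
ω' = ω + α·dt = (-0.6625, 0.6642, 0.3867)

ω' = (-0.6625, 0.6642, 0.3867)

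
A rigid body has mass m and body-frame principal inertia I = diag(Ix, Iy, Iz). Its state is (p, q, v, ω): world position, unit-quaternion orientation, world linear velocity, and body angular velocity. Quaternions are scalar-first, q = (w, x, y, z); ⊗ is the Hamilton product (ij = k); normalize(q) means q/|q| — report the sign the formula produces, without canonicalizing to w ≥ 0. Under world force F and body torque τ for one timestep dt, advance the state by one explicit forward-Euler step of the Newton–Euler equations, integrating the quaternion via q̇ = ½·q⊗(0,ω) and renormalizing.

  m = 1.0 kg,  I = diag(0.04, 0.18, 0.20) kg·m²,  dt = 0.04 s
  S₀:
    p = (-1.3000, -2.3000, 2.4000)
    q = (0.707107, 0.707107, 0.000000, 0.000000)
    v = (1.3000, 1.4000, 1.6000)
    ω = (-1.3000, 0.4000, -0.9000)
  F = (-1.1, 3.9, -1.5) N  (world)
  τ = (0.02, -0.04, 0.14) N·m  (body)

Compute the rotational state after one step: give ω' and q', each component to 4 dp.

ω' = (-1.2728, 0.4327, -0.8574)
q' = (0.7251, 0.6884, 0.0184, -0.0071)

precession coupling ω×(Iω) = (-0.0072, -0.1872, -0.0728)
(τ − ω×Iω)/I = (0.6800, 0.8178, 1.0640)
ω + α·dt = (-1.2728, 0.4327, -0.8574)
2q̇ = q⊗(0,ω) = (0.9192391, -0.9192391, 0.9192391, -0.3535535)
q + ½dt·q⊗(0,ω), renormalized = (0.7251, 0.6884, 0.0184, -0.0071)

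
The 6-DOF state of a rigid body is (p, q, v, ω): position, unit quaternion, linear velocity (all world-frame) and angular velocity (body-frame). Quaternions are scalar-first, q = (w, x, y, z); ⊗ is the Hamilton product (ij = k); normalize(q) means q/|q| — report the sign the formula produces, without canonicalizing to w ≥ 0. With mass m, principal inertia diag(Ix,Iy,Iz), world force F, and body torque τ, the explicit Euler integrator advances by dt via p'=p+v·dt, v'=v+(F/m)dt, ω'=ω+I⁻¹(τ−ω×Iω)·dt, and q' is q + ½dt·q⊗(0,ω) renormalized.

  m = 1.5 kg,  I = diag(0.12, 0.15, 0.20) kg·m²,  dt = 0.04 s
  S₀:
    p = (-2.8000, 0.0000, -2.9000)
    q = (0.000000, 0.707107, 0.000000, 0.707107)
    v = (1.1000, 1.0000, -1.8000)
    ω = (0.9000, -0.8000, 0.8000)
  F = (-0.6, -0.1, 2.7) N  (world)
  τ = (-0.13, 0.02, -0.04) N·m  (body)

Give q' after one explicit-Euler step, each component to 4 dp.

q' = (-0.0240, 0.7181, 0.0014, 0.6955)

Hamilton product q⊗(0,ω) = (-1.2020819, 0.5656856, 0.0707107, -0.5656856)
q' = normalize(q + ½dt·q⊗(0,ω)) = (-0.0240, 0.7181, 0.0014, 0.6955)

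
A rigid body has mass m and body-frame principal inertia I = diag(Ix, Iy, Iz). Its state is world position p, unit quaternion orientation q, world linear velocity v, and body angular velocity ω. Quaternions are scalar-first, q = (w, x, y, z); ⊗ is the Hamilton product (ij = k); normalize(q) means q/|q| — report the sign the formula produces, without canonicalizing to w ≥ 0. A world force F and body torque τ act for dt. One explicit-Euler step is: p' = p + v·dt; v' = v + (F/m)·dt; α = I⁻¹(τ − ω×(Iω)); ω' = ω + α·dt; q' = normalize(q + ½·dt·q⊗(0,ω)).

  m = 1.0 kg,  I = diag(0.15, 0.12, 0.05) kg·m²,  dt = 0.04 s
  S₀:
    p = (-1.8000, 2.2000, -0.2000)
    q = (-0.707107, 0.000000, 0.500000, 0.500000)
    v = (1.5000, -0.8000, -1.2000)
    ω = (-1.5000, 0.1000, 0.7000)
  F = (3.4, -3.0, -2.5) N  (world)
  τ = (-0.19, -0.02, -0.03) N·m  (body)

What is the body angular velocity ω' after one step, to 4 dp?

ω' = (-1.5494, 0.1283, 0.6724)

ω×(Iω) gyroscopic = (-0.0049, -0.1050, 0.0045)
α = I⁻¹(τ − ω×Iω) = (-1.2340, 0.7083, -0.6900)
ω' = ω + α·dt = (-1.5494, 0.1283, 0.6724)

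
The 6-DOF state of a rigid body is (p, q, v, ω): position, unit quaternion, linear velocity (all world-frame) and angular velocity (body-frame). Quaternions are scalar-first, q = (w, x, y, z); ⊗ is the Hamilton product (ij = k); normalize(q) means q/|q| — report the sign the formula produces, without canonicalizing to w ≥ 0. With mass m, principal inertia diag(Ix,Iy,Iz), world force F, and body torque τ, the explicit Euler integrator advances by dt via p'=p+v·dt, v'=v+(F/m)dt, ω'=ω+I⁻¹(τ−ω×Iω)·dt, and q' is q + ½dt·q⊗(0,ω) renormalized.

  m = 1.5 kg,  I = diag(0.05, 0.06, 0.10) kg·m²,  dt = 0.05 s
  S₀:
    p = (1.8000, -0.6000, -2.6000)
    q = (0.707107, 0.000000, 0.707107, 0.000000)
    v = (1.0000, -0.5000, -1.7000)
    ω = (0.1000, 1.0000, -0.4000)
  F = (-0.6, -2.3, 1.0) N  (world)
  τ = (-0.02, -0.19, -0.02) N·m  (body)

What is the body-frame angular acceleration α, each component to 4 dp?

α = (-0.0800, -3.2000, -0.2100)

precession coupling ω×(Iω) = (-0.0160, 0.0020, 0.0010)
(τ − ω×Iω)/I = (-0.0800, -3.2000, -0.2100)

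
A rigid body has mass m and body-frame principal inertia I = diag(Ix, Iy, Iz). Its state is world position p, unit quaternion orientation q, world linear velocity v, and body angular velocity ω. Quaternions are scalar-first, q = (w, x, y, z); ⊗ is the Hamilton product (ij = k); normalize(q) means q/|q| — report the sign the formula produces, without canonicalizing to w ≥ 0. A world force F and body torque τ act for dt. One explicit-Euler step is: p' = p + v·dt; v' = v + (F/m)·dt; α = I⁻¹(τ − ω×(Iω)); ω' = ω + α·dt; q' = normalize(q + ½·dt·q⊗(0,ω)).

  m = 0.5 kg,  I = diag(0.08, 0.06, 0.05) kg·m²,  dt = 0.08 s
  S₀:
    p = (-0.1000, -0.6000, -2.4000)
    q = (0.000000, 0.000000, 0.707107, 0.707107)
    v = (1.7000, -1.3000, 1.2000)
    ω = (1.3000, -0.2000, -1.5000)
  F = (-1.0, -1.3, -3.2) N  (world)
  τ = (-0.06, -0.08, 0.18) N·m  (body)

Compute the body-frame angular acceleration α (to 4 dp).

α = (-0.7125, -0.3583, 3.4960)

ω×(Iω) gyroscopic = (-0.0030, -0.0585, 0.0052)
angular accel α = (-0.7125, -0.3583, 3.4960)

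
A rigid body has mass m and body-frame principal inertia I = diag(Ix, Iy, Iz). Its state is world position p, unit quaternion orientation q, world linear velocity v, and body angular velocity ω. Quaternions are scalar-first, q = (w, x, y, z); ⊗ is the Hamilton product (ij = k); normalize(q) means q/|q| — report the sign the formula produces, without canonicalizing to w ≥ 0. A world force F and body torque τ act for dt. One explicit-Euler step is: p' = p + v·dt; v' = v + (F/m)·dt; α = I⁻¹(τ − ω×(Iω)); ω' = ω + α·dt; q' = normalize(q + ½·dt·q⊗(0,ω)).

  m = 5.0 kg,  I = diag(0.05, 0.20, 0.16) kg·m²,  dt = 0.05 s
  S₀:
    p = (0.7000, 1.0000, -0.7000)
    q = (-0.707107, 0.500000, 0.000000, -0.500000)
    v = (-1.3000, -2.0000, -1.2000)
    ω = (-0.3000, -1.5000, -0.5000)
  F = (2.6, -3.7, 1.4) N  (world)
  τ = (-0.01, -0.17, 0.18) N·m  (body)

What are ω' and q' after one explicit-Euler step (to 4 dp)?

ω×(Iω) gyroscopic = (-0.0300, -0.0165, 0.0675)
α = I⁻¹(τ − ω×Iω) = (0.4000, -0.7675, 0.7031)
ω' = ω + α·dt = (-0.2800, -1.5384, -0.4648)
2q̇ = q⊗(0,ω) = (-0.1000000, -0.5378679, 1.4606605, -0.3964465)
updated quaternion q' = (-0.7090, 0.4862, 0.0365, -0.5095)

ω' = (-0.2800, -1.5384, -0.4648)
q' = (-0.7090, 0.4862, 0.0365, -0.5095)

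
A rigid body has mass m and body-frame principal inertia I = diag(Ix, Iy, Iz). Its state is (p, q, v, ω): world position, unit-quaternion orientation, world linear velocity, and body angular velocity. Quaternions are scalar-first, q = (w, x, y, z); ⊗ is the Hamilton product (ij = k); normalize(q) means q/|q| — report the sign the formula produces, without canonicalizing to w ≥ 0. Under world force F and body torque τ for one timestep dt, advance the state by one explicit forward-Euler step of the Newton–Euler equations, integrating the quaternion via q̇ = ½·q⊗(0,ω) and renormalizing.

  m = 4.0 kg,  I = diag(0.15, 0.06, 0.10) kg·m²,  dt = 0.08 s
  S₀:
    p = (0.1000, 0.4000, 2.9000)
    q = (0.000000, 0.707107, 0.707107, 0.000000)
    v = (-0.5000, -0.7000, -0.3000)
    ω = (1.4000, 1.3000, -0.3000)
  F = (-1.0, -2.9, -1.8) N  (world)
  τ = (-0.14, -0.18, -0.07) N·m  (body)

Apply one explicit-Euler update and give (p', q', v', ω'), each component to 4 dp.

p' = (0.0600, 0.3440, 2.8760)
q' = (-0.0761, 0.6965, 0.7135, -0.0028)
v' = (-0.5200, -0.7580, -0.3360)
ω' = (1.3337, 1.0880, -0.2250)

precession coupling ω×(Iω) = (-0.0156, -0.0210, -0.1638)
(τ − ω×Iω)/I = (-0.8293, -2.6500, 0.9380)
new body rate ω' = (1.3337, 1.0880, -0.2250)
q⊗(0,ω) = (-1.9091889, -0.2121321, 0.2121321, -0.0707107)
q' = normalize(q + ½dt·q⊗(0,ω)) = (-0.0761, 0.6965, 0.7135, -0.0028)
a = F/m = (-0.2500, -0.7250, -0.4500)
p + v·dt = (0.0600, 0.3440, 2.8760)
new velocity v' = (-0.5200, -0.7580, -0.3360)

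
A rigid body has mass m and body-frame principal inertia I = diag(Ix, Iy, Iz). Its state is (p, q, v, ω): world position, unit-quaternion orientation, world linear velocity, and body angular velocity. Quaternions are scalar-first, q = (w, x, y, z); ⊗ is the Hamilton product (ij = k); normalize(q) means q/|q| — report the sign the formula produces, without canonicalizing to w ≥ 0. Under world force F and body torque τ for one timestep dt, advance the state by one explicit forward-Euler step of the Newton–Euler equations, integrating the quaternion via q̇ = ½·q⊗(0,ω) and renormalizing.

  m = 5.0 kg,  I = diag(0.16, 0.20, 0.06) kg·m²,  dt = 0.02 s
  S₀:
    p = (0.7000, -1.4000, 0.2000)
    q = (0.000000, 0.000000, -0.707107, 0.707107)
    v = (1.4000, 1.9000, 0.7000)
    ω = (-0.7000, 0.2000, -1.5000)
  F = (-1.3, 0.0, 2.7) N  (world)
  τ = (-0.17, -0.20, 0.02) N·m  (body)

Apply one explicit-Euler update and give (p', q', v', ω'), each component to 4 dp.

(τ − ω×Iω)/I = (-1.3250, -1.5250, 0.4267)
new body rate ω' = (-0.7265, 0.1695, -1.4915)
Hamilton product q⊗(0,ω) = (1.2020819, 0.9192391, -0.4949749, -0.4949749)
q' = normalize(q + ½dt·q⊗(0,ω)) = (0.0120, 0.0092, -0.7120, 0.7021)
p + v·dt = (0.7280, -1.3620, 0.2140)
v' = v + a·dt = (1.3948, 1.9000, 0.7108)

p' = (0.7280, -1.3620, 0.2140)
q' = (0.0120, 0.0092, -0.7120, 0.7021)
v' = (1.3948, 1.9000, 0.7108)
ω' = (-0.7265, 0.1695, -1.4915)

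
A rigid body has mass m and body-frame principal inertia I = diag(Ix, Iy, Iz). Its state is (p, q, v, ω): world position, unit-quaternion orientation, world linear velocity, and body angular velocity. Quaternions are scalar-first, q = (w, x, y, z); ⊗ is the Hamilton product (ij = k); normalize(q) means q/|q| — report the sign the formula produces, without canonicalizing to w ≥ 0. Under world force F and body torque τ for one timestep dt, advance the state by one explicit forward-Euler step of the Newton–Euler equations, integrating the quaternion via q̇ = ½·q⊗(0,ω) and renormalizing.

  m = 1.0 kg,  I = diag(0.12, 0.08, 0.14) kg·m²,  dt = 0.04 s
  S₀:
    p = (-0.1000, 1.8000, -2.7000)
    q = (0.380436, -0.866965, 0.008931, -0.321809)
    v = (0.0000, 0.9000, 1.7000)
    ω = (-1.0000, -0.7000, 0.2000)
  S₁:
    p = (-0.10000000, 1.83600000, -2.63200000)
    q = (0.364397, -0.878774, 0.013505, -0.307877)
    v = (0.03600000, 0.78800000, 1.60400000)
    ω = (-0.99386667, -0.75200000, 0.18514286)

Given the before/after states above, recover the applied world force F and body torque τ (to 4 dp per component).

F = (0.9000, -2.8000, -2.4000)
τ = (0.0100, -0.1000, -0.0800)

Δω = ω₁−ω₀ = (0.00613333, -0.05200000, -0.01485714)
precession coupling = (-0.0084, 0.0040, -0.0280)
τ = I·(Δω/dt) + ω₀×(Iω₀) = (0.0100, -0.1000, -0.0800)
velocity change Δv = (0.03600000, -0.11200000, -0.09600000)
m·(v₁−v₀)/dt = (0.9000, -2.8000, -2.4000)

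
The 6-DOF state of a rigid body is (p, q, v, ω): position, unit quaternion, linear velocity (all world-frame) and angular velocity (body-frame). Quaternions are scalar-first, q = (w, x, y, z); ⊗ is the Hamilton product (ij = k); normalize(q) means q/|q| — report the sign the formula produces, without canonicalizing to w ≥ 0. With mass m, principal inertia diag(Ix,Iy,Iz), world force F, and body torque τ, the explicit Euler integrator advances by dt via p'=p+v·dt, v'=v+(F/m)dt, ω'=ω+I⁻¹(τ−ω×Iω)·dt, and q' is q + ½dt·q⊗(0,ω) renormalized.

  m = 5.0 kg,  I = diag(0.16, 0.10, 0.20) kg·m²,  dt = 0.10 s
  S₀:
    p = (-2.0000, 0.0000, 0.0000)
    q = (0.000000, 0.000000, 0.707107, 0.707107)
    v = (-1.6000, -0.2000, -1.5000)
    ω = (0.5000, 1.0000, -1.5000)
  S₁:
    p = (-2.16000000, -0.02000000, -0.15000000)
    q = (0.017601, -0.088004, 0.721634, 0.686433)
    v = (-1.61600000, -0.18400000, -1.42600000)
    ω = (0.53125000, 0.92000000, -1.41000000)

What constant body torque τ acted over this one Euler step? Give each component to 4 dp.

Δω = ω₁−ω₀ = (0.03125000, -0.08000000, 0.09000000)
ω₀×(Iω₀) = (-0.1500, 0.0300, -0.0300)
applied torque τ = (-0.1000, -0.0500, 0.1500)

τ = (-0.1000, -0.0500, 0.1500)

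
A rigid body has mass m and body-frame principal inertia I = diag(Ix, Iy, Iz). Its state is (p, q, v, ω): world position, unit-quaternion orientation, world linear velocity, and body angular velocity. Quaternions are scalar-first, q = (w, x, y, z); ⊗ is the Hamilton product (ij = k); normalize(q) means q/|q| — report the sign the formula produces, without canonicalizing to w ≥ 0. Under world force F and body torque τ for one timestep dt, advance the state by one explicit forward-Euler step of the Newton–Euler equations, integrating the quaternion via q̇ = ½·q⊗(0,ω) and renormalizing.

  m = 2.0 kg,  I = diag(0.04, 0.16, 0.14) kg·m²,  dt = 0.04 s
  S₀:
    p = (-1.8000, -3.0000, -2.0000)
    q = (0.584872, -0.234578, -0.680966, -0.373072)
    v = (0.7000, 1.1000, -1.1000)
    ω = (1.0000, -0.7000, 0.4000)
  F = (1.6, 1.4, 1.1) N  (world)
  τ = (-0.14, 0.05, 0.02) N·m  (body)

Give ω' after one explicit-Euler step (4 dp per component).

gyro term ω×Iω = (0.0056, -0.0400, -0.0840)
angular accel α = (-3.6400, 0.5625, 0.7429)
new body rate ω' = (0.8544, -0.6775, 0.4297)

ω' = (0.8544, -0.6775, 0.4297)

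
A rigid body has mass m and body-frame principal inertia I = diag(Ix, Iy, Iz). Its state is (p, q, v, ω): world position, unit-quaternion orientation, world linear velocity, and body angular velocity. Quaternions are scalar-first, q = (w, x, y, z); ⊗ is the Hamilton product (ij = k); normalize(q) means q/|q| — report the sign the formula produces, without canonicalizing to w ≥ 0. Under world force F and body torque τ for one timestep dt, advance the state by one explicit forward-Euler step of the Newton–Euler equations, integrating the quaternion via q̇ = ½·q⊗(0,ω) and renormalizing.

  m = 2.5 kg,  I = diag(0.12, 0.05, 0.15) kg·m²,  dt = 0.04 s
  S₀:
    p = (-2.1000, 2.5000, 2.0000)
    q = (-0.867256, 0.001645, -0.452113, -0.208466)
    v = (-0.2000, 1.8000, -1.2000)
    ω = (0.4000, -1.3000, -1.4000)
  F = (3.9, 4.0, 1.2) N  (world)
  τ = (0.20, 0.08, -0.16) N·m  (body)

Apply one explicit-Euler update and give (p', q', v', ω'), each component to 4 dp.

p' = (-2.1080, 2.5720, 1.9520)
q' = (-0.8842, 0.0019, -0.4309, -0.1805)
v' = (-0.1376, 1.8640, -1.1808)
ω' = (0.4060, -1.2494, -1.4524)

a = (1.5600, 1.6000, 0.4800)
new position p' = (-2.1080, 2.5720, 1.9520)
new velocity v' = (-0.1376, 1.8640, -1.1808)
gyro term ω×Iω = (0.1820, 0.0168, 0.0364)
(τ − ω×Iω)/I = (0.1500, 1.2640, -1.3093)
ω + α·dt = (0.4060, -1.2494, -1.4524)
Hamilton product q⊗(0,ω) = (-0.8802573, 0.0150500, 1.0463494, 1.3928651)
q + ½dt·q⊗(0,ω), renormalized = (-0.8842, 0.0019, -0.4309, -0.1805)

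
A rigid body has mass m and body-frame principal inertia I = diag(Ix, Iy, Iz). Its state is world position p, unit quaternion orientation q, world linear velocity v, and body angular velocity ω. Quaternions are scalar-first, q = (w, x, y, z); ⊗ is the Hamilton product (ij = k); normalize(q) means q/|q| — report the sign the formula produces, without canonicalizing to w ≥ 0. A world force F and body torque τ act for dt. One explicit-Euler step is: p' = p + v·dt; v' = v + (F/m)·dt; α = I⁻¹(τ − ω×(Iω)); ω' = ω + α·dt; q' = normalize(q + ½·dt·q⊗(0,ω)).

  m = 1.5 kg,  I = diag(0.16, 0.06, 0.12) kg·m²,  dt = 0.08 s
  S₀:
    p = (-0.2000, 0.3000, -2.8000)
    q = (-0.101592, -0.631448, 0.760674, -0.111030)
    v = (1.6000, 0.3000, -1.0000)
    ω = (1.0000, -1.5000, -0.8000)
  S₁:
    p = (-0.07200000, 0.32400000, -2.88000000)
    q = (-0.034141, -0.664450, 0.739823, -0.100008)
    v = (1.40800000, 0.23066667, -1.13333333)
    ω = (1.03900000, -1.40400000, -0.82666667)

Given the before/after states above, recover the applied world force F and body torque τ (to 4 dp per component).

F = (-3.6000, -1.3000, -2.5000)
τ = (0.1500, 0.0400, 0.1100)

ω₁ − ω₀ = (0.03900000, 0.09600000, -0.02666667)
applied torque τ = (0.1500, 0.0400, 0.1100)
velocity change Δv = (-0.19200000, -0.06933333, -0.13333333)
m·(v₁−v₀)/dt = (-3.6000, -1.3000, -2.5000)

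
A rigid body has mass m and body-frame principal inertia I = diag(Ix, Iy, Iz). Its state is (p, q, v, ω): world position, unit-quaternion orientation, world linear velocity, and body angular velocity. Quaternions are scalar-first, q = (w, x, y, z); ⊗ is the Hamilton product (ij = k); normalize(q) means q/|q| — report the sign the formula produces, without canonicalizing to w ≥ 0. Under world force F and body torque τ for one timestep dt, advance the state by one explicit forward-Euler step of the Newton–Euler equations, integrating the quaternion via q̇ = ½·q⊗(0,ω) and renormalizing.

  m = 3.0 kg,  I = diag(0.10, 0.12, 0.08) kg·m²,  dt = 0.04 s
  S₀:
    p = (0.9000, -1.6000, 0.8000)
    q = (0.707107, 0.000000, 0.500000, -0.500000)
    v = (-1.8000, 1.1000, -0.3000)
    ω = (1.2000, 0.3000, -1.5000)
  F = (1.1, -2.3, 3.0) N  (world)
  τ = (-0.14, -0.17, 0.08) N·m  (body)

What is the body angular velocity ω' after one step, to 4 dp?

ω' = (1.1368, 0.2553, -1.4636)

ω×(Iω) gyroscopic = (0.0180, -0.0360, 0.0072)
angular accel α = (-1.5800, -1.1167, 0.9100)
ω + α·dt = (1.1368, 0.2553, -1.4636)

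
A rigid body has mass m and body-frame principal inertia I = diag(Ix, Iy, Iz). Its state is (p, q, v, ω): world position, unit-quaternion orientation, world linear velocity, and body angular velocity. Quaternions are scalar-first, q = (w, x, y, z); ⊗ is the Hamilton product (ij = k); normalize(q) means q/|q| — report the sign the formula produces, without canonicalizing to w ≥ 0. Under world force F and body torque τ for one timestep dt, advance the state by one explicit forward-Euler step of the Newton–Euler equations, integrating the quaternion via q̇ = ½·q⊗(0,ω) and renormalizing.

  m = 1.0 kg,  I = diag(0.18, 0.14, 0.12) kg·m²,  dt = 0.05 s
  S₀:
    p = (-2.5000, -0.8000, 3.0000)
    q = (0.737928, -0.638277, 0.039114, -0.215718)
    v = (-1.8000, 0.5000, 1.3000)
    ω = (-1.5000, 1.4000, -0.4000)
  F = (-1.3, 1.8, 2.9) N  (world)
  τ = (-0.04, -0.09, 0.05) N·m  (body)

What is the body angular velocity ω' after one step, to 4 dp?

angular accel α = (-0.2844, -0.9000, -0.2833)
ω + α·dt = (-1.5142, 1.3550, -0.4142)

ω' = (-1.5142, 1.3550, -0.4142)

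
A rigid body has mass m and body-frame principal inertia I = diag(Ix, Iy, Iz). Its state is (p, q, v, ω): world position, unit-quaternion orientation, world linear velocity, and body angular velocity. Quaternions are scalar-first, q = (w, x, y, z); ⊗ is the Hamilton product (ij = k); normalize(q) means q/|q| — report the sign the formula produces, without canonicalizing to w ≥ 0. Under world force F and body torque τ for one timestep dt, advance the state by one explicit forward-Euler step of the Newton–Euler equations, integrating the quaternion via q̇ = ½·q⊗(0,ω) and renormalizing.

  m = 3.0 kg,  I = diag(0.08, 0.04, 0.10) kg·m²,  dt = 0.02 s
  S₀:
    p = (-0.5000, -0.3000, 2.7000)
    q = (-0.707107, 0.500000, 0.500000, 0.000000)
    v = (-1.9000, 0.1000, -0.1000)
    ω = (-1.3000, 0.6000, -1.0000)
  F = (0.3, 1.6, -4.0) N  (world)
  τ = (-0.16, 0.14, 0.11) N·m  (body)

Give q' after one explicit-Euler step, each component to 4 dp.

q' = (-0.7035, 0.5041, 0.5007, 0.0166)

q⊗(0,ω) = (0.3500000, 0.4192391, 0.0757358, 1.6571070)
updated quaternion q' = (-0.7035, 0.5041, 0.5007, 0.0166)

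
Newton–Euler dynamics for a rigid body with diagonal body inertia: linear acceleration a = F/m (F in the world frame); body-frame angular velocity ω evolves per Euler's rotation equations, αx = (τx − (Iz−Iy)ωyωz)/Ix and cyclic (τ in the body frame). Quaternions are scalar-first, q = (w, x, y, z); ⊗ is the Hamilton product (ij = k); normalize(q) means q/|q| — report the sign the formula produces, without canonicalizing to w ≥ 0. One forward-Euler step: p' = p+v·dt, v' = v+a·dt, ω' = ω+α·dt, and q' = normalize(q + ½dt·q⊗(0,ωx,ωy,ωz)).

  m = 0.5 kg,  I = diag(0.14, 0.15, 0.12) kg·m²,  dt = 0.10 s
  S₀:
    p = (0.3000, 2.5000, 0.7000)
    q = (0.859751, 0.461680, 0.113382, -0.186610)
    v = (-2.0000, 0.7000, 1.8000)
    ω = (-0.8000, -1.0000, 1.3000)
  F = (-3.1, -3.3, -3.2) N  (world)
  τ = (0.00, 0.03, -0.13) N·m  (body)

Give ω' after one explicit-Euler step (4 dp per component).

ω×(Iω) gyroscopic = (0.0390, -0.0208, 0.0080)
α = I⁻¹(τ − ω×Iω) = (-0.2786, 0.3387, -1.1500)
ω' = ω + α·dt = (-0.8279, -0.9661, 1.1850)

ω' = (-0.8279, -0.9661, 1.1850)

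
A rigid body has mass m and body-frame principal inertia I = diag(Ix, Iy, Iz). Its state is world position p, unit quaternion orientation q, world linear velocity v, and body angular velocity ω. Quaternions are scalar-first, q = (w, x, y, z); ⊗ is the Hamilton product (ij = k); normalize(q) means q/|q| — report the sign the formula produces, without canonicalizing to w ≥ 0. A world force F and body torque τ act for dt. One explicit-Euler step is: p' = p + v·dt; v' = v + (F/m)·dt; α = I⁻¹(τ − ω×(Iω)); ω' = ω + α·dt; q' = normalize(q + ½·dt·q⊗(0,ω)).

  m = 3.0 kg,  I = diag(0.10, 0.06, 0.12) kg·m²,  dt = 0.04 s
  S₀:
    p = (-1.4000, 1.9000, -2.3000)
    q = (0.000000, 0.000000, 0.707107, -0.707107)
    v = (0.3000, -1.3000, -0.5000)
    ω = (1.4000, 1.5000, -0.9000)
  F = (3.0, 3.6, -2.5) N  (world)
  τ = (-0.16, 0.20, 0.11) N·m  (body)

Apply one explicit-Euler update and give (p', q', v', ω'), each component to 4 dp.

linear accel F/m = (1.0000, 1.2000, -0.8333)
new position p' = (-1.3880, 1.8480, -2.3200)
new velocity v' = (0.3400, -1.2520, -0.5333)
angular accel α = (-0.7900, 2.9133, 1.6167)
ω + α·dt = (1.3684, 1.6165, -0.8353)
2q̇ = q⊗(0,ω) = (-1.6970568, 0.4242642, -0.9899498, -0.9899498)
q + ½dt·q⊗(0,ω), renormalized = (-0.0339, 0.0085, 0.6866, -0.7262)

p' = (-1.3880, 1.8480, -2.3200)
q' = (-0.0339, 0.0085, 0.6866, -0.7262)
v' = (0.3400, -1.2520, -0.5333)
ω' = (1.3684, 1.6165, -0.8353)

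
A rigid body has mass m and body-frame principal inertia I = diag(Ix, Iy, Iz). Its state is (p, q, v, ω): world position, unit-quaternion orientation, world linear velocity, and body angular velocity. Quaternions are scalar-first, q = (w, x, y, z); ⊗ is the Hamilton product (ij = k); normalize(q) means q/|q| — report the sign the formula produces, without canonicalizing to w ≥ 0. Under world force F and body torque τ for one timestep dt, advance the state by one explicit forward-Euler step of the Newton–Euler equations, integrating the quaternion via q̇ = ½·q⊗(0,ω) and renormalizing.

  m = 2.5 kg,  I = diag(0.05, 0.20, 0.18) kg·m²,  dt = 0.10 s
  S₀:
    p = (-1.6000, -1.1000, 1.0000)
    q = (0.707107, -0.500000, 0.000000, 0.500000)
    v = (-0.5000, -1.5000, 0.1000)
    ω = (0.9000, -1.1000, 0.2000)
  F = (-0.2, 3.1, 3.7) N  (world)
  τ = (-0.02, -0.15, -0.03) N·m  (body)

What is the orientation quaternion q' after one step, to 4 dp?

q' = (0.7227, -0.4395, -0.0114, 0.5332)

2q̇ = q⊗(0,ω) = (0.3500000, 1.1863963, -0.2278177, 0.6914214)
q' = normalize(q + ½dt·q⊗(0,ω)) = (0.7227, -0.4395, -0.0114, 0.5332)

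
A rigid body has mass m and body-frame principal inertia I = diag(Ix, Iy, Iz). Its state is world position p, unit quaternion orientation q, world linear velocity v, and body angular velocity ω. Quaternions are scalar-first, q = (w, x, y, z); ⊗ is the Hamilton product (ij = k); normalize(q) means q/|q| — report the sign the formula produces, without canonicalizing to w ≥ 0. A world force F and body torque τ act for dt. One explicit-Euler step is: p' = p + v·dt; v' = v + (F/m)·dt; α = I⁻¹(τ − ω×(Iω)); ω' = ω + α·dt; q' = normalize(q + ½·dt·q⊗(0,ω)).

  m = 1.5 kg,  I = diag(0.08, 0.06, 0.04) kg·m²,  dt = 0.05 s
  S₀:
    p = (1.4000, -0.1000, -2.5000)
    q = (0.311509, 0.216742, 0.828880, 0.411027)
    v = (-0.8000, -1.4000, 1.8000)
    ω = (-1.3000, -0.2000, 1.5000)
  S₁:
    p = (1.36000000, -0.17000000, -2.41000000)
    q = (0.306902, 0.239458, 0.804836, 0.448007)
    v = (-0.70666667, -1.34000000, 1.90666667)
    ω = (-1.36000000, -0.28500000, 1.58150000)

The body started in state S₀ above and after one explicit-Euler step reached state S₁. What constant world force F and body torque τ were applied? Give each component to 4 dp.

F = (2.8000, 1.8000, 3.2000)
τ = (-0.0900, -0.1800, 0.0600)

velocity change Δv = (0.09333333, 0.06000000, 0.10666667)
m·(v₁−v₀)/dt = (2.8000, 1.8000, 3.2000)
Δω = ω₁−ω₀ = (-0.06000000, -0.08500000, 0.08150000)
gyro term ω₀×Iω₀ = (0.0060, -0.0780, -0.0052)
τ = I·(Δω/dt) + ω₀×(Iω₀) = (-0.0900, -0.1800, 0.0600)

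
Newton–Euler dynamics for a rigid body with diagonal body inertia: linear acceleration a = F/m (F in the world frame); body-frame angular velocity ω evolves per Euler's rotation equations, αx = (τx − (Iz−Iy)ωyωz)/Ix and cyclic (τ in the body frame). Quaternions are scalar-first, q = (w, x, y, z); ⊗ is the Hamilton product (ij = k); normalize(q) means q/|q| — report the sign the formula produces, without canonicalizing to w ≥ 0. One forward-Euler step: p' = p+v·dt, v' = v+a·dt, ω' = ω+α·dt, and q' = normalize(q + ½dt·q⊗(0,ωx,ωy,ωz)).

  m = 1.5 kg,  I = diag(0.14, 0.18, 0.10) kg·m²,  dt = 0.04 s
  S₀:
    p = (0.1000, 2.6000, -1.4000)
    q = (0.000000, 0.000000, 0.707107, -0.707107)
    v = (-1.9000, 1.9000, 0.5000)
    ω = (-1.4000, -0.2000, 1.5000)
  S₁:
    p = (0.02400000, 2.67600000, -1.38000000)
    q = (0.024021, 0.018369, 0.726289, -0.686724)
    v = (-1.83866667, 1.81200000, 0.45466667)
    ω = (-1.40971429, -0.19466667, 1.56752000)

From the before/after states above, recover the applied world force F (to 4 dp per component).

Δv = v₁−v₀ = (0.06133333, -0.08800000, -0.04533333)
applied force F = (2.3000, -3.3000, -1.7000)

F = (2.3000, -3.3000, -1.7000)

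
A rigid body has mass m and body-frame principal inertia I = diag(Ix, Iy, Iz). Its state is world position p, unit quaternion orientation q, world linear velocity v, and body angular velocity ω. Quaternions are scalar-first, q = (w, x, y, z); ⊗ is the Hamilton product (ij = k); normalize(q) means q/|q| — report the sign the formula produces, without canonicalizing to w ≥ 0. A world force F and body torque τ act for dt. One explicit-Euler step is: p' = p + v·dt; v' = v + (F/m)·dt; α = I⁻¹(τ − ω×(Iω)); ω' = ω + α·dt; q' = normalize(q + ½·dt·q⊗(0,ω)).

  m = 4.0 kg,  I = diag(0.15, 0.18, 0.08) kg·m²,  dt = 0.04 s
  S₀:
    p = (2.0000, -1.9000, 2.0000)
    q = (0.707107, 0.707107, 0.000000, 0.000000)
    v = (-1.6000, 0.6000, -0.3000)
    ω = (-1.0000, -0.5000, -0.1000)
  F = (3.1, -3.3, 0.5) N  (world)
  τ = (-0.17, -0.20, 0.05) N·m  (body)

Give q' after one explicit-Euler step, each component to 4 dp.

Hamilton product q⊗(0,ω) = (0.7071070, -0.7071070, -0.2828428, -0.4242642)
updated quaternion q' = (0.7211, 0.6928, -0.0057, -0.0085)

q' = (0.7211, 0.6928, -0.0057, -0.0085)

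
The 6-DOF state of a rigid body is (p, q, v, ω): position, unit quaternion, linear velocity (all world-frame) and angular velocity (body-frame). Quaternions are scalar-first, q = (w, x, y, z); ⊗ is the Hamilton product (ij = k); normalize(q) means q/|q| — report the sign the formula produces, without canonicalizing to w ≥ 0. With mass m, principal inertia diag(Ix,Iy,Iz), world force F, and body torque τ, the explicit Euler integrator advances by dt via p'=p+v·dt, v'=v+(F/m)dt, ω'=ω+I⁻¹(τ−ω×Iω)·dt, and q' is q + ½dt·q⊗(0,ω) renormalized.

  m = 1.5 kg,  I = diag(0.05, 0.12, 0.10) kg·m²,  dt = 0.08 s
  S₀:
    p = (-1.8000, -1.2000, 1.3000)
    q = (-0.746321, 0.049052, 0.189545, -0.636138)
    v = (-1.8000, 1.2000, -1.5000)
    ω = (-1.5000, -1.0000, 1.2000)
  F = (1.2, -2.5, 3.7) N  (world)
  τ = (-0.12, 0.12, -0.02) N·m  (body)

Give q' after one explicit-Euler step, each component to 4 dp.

q' = (-0.7026, 0.0772, 0.2543, -0.6601)

q⊗(0,ω) = (1.0264886, 0.7107975, 1.6416656, -0.6603197)
q' = normalize(q + ½dt·q⊗(0,ω)) = (-0.7026, 0.0772, 0.2543, -0.6601)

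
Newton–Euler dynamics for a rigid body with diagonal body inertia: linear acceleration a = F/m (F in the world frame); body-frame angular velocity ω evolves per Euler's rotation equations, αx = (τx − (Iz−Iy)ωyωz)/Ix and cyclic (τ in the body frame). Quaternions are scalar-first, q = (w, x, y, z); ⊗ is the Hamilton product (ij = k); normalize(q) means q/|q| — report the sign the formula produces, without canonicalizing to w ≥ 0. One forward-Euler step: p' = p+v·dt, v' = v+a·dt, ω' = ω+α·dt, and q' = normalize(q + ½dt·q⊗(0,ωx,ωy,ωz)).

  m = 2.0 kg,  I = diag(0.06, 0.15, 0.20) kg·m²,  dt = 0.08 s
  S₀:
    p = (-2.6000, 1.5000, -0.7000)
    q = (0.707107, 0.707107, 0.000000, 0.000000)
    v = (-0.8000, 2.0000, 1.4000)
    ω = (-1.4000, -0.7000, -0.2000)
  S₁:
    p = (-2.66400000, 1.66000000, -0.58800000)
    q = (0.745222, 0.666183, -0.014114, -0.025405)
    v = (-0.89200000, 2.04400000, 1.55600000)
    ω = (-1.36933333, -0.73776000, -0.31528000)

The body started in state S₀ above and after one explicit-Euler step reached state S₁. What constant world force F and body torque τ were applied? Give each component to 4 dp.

velocity change Δv = (-0.09200000, 0.04400000, 0.15600000)
F = m·Δv/dt = (-2.3000, 1.1000, 3.9000)
ω₁ − ω₀ = (0.03066667, -0.03776000, -0.11528000)
gyro term ω₀×Iω₀ = (0.0070, -0.0392, 0.0882)
I·α + gyro = (0.0300, -0.1100, -0.2000)

F = (-2.3000, 1.1000, 3.9000)
τ = (0.0300, -0.1100, -0.2000)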